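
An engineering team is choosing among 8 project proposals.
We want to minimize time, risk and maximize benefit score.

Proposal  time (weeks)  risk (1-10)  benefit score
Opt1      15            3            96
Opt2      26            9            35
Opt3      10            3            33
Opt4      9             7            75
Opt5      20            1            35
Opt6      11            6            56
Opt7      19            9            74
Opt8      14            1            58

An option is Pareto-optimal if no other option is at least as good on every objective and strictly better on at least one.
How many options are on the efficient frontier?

Opt1: not dominated (best benefit score).
Opt2: dominated by Opt1 (time 15≤26, risk 3≤9, benefit score 96≥35).
Opt3: not dominated.
Opt4: not dominated (best time).
Opt5: dominated by Opt8 (time 14≤20, risk 1≤1, benefit score 58≥35).
Opt6: not dominated.
Opt7: dominated by Opt1 (time 15≤19, risk 3≤9, benefit score 96≥74).
Opt8: not dominated.
Pareto-optimal: Opt1, Opt3, Opt4, Opt6, Opt8 → 5.

5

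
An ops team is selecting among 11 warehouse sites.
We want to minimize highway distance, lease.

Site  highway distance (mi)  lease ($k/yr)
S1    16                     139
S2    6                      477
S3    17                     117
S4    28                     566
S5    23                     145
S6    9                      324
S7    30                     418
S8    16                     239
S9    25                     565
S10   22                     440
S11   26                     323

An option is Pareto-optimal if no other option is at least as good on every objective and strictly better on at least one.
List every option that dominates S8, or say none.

S1

S1: highway distance 16≤16, lease 139≤239 — dominates S8.
Others (S2, S3, S4, S5, S6, S7, S9, S10, S11) are each worse than S8 on at least one objective.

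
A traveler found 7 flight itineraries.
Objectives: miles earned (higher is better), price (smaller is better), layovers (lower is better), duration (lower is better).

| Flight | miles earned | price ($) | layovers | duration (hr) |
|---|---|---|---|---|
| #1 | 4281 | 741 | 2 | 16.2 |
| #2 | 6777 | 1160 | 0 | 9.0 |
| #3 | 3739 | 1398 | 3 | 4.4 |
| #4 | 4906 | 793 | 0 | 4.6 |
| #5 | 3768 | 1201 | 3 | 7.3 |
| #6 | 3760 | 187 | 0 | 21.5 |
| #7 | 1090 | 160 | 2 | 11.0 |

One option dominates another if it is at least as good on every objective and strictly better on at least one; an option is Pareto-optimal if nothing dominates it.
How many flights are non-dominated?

#1: not dominated.
#2: not dominated (best miles earned).
#3: not dominated (best duration).
#4: not dominated.
#5: dominated by #4 (miles earned 4906≥3768, price 793≤1201, layovers 0≤3, duration 4.6≤7.3).
#6: not dominated.
#7: not dominated (best price).
Pareto-optimal: #1, #2, #3, #4, #6, #7 → 6.

6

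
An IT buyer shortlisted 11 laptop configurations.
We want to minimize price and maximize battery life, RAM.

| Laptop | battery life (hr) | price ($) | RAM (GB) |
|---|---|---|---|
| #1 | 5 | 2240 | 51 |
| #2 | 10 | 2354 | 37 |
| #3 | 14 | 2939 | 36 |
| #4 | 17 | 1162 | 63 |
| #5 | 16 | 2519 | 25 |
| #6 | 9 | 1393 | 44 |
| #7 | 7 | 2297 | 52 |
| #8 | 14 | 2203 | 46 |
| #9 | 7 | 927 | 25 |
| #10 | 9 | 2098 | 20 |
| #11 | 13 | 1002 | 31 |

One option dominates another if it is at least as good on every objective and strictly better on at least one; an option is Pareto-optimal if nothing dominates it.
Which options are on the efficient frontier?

#1: dominated by #4 (battery life 17≥5, price 1162≤2240, RAM 63≥51).
#2: dominated by #4 (battery life 17≥10, price 1162≤2354, RAM 63≥37).
#3: dominated by #4 (battery life 17≥14, price 1162≤2939, RAM 63≥36).
#4: not dominated (best battery life).
#5: dominated by #4 (battery life 17≥16, price 1162≤2519, RAM 63≥25).
#6: dominated by #4 (battery life 17≥9, price 1162≤1393, RAM 63≥44).
#7: dominated by #4 (battery life 17≥7, price 1162≤2297, RAM 63≥52).
#8: dominated by #4 (battery life 17≥14, price 1162≤2203, RAM 63≥46).
#9: not dominated (best price).
#10: dominated by #4 (battery life 17≥9, price 1162≤2098, RAM 63≥20).
#11: not dominated.

#4, #9, #11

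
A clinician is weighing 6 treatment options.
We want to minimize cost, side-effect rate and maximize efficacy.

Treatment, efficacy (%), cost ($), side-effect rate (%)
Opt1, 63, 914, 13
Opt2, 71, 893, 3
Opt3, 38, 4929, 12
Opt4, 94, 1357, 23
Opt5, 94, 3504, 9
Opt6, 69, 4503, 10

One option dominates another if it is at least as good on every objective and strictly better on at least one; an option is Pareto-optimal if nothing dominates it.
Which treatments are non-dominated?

Opt2, Opt4, Opt5

Opt1: dominated by Opt2 (efficacy 71≥63, cost 893≤914, side-effect rate 3≤13).
Opt2: not dominated (best cost).
Opt3: dominated by Opt2 (efficacy 71≥38, cost 893≤4929, side-effect rate 3≤12).
Opt4: not dominated.
Opt5: not dominated.
Opt6: dominated by Opt2 (efficacy 71≥69, cost 893≤4503, side-effect rate 3≤10).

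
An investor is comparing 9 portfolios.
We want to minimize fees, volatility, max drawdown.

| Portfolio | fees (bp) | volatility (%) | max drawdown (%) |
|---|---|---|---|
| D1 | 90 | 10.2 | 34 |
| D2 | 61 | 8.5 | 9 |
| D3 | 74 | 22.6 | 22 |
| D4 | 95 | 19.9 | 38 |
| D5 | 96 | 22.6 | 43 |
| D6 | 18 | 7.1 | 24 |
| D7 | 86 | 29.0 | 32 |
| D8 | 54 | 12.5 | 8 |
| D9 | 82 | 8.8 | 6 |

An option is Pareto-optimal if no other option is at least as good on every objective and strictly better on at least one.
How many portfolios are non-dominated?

4

D1: dominated by D2 (fees 61≤90, volatility 8.5≤10.2, max drawdown 9≤34).
D2: not dominated.
D3: dominated by D2 (fees 61≤74, volatility 8.5≤22.6, max drawdown 9≤22).
D4: dominated by D1 (fees 90≤95, volatility 10.2≤19.9, max drawdown 34≤38).
D5: dominated by D1 (fees 90≤96, volatility 10.2≤22.6, max drawdown 34≤43).
D6: not dominated (best fees).
D7: dominated by D2 (fees 61≤86, volatility 8.5≤29.0, max drawdown 9≤32).
D8: not dominated.
D9: not dominated (best max drawdown).
Pareto-optimal: D2, D6, D8, D9 → 4.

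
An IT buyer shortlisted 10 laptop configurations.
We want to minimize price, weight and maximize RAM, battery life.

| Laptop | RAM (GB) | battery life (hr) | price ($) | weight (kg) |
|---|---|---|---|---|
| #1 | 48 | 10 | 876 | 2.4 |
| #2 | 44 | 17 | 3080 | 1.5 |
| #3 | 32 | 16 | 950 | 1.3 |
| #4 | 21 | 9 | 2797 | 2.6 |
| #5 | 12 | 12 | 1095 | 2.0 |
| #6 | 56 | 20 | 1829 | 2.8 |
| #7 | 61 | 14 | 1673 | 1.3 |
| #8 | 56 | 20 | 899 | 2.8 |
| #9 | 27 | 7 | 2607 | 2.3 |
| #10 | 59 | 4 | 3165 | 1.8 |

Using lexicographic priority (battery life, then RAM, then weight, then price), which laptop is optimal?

#8

First maximize battery life: best is 20, kept {#6, #8}.
Then maximize RAM: best is 56, kept {#6, #8}.
Then minimize weight: best is 2.8, kept {#6, #8}.
Then minimize price: best is 899, kept {#8}.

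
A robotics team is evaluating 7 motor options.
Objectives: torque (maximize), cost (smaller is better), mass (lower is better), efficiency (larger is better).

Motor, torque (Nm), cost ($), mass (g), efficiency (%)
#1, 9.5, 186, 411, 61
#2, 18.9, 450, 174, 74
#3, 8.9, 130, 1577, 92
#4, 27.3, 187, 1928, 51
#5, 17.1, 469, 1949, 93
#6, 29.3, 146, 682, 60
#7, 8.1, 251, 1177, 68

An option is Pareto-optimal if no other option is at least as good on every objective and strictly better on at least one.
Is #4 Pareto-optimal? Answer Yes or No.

#6 vs #4: torque 29.3≥27.3, cost 146≤187, mass 682≤1928, efficiency 60≥51 — #6 is at least as good on every objective and strictly better on at least one, so #6 dominates #4.

No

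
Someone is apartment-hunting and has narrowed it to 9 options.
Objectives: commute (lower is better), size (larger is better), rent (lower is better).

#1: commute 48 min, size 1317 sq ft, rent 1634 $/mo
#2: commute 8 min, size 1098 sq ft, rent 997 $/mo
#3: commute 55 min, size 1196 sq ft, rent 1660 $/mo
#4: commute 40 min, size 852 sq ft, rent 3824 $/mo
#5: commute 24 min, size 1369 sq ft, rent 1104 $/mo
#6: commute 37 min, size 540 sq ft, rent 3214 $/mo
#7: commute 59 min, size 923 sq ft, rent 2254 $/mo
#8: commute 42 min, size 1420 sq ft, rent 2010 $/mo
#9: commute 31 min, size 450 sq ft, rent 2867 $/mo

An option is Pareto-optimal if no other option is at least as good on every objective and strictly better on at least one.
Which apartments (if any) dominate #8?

none

#1: worse on commute (48 vs 42).
#2: worse on size (1098 vs 1420).
#3: worse on commute (55 vs 42).
#4: worse on size (852 vs 1420).
#5: worse on size (1369 vs 1420).
#6: worse on size (540 vs 1420).
#7: worse on commute (59 vs 42).
#9: worse on size (450 vs 1420).
No option dominates #8.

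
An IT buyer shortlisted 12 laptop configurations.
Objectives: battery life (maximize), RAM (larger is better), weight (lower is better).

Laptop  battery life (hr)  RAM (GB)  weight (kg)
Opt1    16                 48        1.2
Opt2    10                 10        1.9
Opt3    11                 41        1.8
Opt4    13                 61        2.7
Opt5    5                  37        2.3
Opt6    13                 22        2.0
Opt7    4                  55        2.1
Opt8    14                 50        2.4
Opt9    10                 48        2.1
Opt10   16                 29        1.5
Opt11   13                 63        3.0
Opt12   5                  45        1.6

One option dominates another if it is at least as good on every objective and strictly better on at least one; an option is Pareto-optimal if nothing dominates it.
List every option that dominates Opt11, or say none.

none

Opt1: worse on RAM (48 vs 63).
Opt2: worse on battery life (10 vs 13).
Opt3: worse on battery life (11 vs 13).
Opt4: worse on RAM (61 vs 63).
Opt5: worse on battery life (5 vs 13).
Opt6: worse on RAM (22 vs 63).
Opt7: worse on battery life (4 vs 13).
Opt8: worse on RAM (50 vs 63).
Opt9: worse on battery life (10 vs 13).
Opt10: worse on RAM (29 vs 63).
Opt12: worse on battery life (5 vs 13).
No option dominates Opt11.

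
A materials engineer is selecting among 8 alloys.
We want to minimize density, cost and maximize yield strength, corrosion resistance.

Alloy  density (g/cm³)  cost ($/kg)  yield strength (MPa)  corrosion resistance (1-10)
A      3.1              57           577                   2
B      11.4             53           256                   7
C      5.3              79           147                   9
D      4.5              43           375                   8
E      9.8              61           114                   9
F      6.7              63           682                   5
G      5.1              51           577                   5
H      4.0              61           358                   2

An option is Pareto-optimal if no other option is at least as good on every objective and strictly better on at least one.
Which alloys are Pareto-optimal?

A: not dominated (best density).
B: dominated by D (density 4.5≤11.4, cost 43≤53, yield strength 375≥256, corrosion resistance 8≥7).
C: not dominated.
D: not dominated (best cost).
E: not dominated.
F: not dominated (best yield strength).
G: not dominated.
H: dominated by A (density 3.1≤4.0, cost 57≤61, yield strength 577≥358, corrosion resistance 2≥2).

A, C, D, E, F, G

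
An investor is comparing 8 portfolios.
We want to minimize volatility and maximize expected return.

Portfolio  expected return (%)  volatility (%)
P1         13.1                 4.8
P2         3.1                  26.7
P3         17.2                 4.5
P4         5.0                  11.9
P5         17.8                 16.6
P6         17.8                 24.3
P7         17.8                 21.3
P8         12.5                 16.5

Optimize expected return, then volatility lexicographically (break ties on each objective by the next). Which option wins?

First maximize expected return: best is 17.8, kept {P5, P6, P7}.
Then minimize volatility: best is 16.6, kept {P5}.

P5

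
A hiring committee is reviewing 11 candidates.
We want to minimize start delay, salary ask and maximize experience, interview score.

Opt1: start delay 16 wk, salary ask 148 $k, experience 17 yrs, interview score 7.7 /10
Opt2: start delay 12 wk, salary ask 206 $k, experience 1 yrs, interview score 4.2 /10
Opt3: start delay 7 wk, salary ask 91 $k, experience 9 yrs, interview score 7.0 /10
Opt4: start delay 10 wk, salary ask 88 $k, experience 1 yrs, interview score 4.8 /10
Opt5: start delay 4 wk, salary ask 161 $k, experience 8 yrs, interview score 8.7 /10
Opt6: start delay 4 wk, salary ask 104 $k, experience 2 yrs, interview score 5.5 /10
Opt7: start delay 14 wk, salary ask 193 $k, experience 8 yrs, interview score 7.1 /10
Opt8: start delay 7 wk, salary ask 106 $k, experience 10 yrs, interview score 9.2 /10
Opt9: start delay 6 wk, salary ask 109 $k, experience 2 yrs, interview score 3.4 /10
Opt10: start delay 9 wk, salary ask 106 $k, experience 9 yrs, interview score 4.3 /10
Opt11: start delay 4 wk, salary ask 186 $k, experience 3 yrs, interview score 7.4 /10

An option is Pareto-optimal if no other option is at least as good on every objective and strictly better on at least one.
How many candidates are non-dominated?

6

Opt1: not dominated (best experience).
Opt2: dominated by Opt3 (start delay 7≤12, salary ask 91≤206, experience 9≥1, interview score 7.0≥4.2).
Opt3: not dominated.
Opt4: not dominated (best salary ask).
Opt5: not dominated.
Opt6: not dominated.
Opt7: dominated by Opt5 (start delay 4≤14, salary ask 161≤193, experience 8≥8, interview score 8.7≥7.1).
Opt8: not dominated (best interview score).
Opt9: dominated by Opt6 (start delay 4≤6, salary ask 104≤109, experience 2≥2, interview score 5.5≥3.4).
Opt10: dominated by Opt3 (start delay 7≤9, salary ask 91≤106, experience 9≥9, interview score 7.0≥4.3).
Opt11: dominated by Opt5 (start delay 4≤4, salary ask 161≤186, experience 8≥3, interview score 8.7≥7.4).
Pareto-optimal: Opt1, Opt3, Opt4, Opt5, Opt6, Opt8 → 6.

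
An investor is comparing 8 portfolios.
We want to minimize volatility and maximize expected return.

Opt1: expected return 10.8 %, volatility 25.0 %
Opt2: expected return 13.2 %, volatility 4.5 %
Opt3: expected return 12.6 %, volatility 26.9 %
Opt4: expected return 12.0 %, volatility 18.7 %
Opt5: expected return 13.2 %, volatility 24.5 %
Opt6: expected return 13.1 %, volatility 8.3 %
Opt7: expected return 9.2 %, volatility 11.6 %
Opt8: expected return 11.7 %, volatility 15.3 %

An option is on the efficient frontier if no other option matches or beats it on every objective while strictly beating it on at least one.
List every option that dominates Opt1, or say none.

Opt2, Opt4, Opt5, Opt6, Opt8

Opt2: expected return 13.2≥10.8, volatility 4.5≤25.0 — dominates Opt1.
Opt4: expected return 12.0≥10.8, volatility 18.7≤25.0 — dominates Opt1.
Opt5: expected return 13.2≥10.8, volatility 24.5≤25.0 — dominates Opt1.
Opt6: expected return 13.1≥10.8, volatility 8.3≤25.0 — dominates Opt1.
Opt8: expected return 11.7≥10.8, volatility 15.3≤25.0 — dominates Opt1.
Others (Opt3, Opt7) are each worse than Opt1 on at least one objective.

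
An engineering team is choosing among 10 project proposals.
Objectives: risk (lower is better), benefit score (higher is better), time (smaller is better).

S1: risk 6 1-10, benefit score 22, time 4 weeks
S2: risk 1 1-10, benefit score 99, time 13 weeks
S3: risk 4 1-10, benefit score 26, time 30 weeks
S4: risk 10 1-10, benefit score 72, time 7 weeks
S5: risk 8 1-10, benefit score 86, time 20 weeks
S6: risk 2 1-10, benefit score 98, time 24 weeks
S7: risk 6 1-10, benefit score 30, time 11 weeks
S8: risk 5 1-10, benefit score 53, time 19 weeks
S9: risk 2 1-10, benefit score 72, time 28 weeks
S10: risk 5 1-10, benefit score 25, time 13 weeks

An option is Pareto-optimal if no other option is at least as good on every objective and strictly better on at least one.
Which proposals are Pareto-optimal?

S1: not dominated (best time).
S2: not dominated (best risk).
S3: dominated by S2 (risk 1≤4, benefit score 99≥26, time 13≤30).
S4: not dominated.
S5: dominated by S2 (risk 1≤8, benefit score 99≥86, time 13≤20).
S6: dominated by S2 (risk 1≤2, benefit score 99≥98, time 13≤24).
S7: not dominated.
S8: dominated by S2 (risk 1≤5, benefit score 99≥53, time 13≤19).
S9: dominated by S2 (risk 1≤2, benefit score 99≥72, time 13≤28).
S10: dominated by S2 (risk 1≤5, benefit score 99≥25, time 13≤13).

S1, S2, S4, S7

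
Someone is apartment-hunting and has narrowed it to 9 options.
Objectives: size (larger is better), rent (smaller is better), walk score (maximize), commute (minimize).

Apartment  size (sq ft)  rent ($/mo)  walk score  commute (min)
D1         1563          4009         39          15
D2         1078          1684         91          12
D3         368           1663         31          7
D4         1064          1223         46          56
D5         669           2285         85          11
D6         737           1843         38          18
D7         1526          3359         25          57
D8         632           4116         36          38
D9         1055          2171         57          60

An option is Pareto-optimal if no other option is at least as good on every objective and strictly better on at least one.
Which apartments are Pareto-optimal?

D1: not dominated (best size).
D2: not dominated (best walk score).
D3: not dominated (best commute).
D4: not dominated (best rent).
D5: not dominated.
D6: dominated by D2 (size 1078≥737, rent 1684≤1843, walk score 91≥38, commute 12≤18).
D7: not dominated.
D8: dominated by D1 (size 1563≥632, rent 4009≤4116, walk score 39≥36, commute 15≤38).
D9: dominated by D2 (size 1078≥1055, rent 1684≤2171, walk score 91≥57, commute 12≤60).

D1, D2, D3, D4, D5, D7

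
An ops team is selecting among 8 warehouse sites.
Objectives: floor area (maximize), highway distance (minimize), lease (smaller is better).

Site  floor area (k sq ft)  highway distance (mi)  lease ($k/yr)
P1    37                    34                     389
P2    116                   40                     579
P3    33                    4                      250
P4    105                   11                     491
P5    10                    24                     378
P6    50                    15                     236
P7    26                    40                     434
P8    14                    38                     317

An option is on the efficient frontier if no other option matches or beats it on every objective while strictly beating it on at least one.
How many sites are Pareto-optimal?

P1: dominated by P6 (floor area 50≥37, highway distance 15≤34, lease 236≤389).
P2: not dominated (best floor area).
P3: not dominated (best highway distance).
P4: not dominated.
P5: dominated by P3 (floor area 33≥10, highway distance 4≤24, lease 250≤378).
P6: not dominated (best lease).
P7: dominated by P1 (floor area 37≥26, highway distance 34≤40, lease 389≤434).
P8: dominated by P3 (floor area 33≥14, highway distance 4≤38, lease 250≤317).
Pareto-optimal: P2, P3, P4, P6 → 4.

4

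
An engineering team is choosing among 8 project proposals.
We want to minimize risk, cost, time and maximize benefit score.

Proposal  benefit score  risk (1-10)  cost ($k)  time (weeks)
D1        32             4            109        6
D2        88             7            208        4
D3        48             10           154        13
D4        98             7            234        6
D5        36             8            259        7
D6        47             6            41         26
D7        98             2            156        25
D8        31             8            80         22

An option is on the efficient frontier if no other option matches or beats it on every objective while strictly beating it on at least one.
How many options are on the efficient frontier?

7

D1: not dominated.
D2: not dominated (best time).
D3: not dominated.
D4: not dominated.
D5: dominated by D2 (benefit score 88≥36, risk 7≤8, cost 208≤259, time 4≤7).
D6: not dominated (best cost).
D7: not dominated (best risk).
D8: not dominated.
Pareto-optimal: D1, D2, D3, D4, D6, D7, D8 → 7.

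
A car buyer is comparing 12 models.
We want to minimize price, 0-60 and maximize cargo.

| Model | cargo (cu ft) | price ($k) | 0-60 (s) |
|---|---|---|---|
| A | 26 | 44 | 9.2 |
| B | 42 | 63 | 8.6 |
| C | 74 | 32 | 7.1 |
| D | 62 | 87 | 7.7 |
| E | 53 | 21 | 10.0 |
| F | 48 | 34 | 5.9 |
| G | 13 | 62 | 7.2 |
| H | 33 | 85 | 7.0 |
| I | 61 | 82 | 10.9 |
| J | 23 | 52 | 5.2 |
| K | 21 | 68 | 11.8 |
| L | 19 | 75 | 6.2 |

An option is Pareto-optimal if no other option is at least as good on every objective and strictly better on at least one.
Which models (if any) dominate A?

C: cargo 74≥26, price 32≤44, 0-60 7.1≤9.2 — dominates A.
F: cargo 48≥26, price 34≤44, 0-60 5.9≤9.2 — dominates A.
Others (B, D, E, G, H, I, J, K, L) are each worse than A on at least one objective.

C, F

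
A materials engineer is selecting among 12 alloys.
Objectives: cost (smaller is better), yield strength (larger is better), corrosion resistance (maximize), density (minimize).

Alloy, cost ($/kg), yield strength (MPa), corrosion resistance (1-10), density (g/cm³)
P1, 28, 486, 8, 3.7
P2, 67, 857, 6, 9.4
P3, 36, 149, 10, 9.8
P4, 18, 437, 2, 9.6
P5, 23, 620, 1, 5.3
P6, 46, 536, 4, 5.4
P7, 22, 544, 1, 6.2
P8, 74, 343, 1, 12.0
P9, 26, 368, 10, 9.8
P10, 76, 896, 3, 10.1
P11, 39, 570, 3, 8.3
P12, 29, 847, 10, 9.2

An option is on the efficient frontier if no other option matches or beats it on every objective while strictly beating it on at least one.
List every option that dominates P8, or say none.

P1, P2, P4, P5, P6, P7, P9, P11, P12

P1: cost 28≤74, yield strength 486≥343, corrosion resistance 8≥1, density 3.7≤12.0 — dominates P8.
P2: cost 67≤74, yield strength 857≥343, corrosion resistance 6≥1, density 9.4≤12.0 — dominates P8.
P4: cost 18≤74, yield strength 437≥343, corrosion resistance 2≥1, density 9.6≤12.0 — dominates P8.
P5: cost 23≤74, yield strength 620≥343, corrosion resistance 1≥1, density 5.3≤12.0 — dominates P8.
P6: cost 46≤74, yield strength 536≥343, corrosion resistance 4≥1, density 5.4≤12.0 — dominates P8.
P7: cost 22≤74, yield strength 544≥343, corrosion resistance 1≥1, density 6.2≤12.0 — dominates P8.
P9: cost 26≤74, yield strength 368≥343, corrosion resistance 10≥1, density 9.8≤12.0 — dominates P8.
P11: cost 39≤74, yield strength 570≥343, corrosion resistance 3≥1, density 8.3≤12.0 — dominates P8.
P12: cost 29≤74, yield strength 847≥343, corrosion resistance 10≥1, density 9.2≤12.0 — dominates P8.
Others (P3, P10) are each worse than P8 on at least one objective.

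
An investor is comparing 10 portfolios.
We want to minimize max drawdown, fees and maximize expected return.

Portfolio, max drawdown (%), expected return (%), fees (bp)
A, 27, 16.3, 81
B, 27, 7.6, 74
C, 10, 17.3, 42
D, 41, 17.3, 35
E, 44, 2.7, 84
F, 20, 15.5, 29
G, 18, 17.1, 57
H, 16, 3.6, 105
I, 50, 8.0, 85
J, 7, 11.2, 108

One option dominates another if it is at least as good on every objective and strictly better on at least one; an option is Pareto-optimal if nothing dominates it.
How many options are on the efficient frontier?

A: dominated by C (max drawdown 10≤27, expected return 17.3≥16.3, fees 42≤81).
B: dominated by C (max drawdown 10≤27, expected return 17.3≥7.6, fees 42≤74).
C: not dominated.
D: not dominated.
E: dominated by A (max drawdown 27≤44, expected return 16.3≥2.7, fees 81≤84).
F: not dominated (best fees).
G: dominated by C (max drawdown 10≤18, expected return 17.3≥17.1, fees 42≤57).
H: dominated by C (max drawdown 10≤16, expected return 17.3≥3.6, fees 42≤105).
I: dominated by A (max drawdown 27≤50, expected return 16.3≥8.0, fees 81≤85).
J: not dominated (best max drawdown).
Pareto-optimal: C, D, F, J → 4.

4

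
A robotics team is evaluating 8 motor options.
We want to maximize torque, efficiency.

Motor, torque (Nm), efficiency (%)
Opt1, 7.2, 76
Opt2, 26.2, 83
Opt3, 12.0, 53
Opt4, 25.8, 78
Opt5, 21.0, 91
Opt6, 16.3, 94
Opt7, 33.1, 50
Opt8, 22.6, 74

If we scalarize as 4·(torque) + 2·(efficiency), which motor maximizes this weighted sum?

Opt2

Opt1: 4·7.2 + 2·76 = 180.8
Opt2: 4·26.2 + 2·83 = 270.8
Opt3: 4·12.0 + 2·53 = 154.0
Opt4: 4·25.8 + 2·78 = 259.2
Opt5: 4·21.0 + 2·91 = 266.0
Opt6: 4·16.3 + 2·94 = 253.2
Opt7: 4·33.1 + 2·50 = 232.4
Opt8: 4·22.6 + 2·74 = 238.4
Highest: Opt2 at 270.8.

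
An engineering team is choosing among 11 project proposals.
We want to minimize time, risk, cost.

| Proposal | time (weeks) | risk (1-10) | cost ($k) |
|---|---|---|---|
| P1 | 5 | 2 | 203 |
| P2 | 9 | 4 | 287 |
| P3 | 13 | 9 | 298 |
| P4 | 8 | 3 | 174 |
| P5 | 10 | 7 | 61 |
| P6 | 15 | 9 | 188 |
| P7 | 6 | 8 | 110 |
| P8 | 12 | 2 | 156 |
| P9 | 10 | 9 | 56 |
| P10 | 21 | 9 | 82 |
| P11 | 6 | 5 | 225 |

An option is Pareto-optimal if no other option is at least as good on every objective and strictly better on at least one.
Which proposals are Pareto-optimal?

P1: not dominated (best time).
P2: dominated by P1 (time 5≤9, risk 2≤4, cost 203≤287).
P3: dominated by P1 (time 5≤13, risk 2≤9, cost 203≤298).
P4: not dominated.
P5: not dominated.
P6: dominated by P4 (time 8≤15, risk 3≤9, cost 174≤188).
P7: not dominated.
P8: not dominated.
P9: not dominated (best cost).
P10: dominated by P5 (time 10≤21, risk 7≤9, cost 61≤82).
P11: dominated by P1 (time 5≤6, risk 2≤5, cost 203≤225).

P1, P4, P5, P7, P8, P9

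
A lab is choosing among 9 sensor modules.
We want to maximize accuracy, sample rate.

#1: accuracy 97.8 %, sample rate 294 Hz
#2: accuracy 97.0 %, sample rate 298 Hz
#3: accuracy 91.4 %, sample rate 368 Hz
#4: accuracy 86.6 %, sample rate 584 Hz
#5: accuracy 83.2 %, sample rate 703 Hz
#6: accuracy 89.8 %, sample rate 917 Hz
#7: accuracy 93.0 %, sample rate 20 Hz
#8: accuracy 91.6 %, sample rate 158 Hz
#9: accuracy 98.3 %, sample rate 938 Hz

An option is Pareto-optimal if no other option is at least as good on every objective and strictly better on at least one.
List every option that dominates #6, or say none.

#9

#9: accuracy 98.3≥89.8, sample rate 938≥917 — dominates #6.
Others (#1, #2, #3, #4, #5, #7, #8) are each worse than #6 on at least one objective.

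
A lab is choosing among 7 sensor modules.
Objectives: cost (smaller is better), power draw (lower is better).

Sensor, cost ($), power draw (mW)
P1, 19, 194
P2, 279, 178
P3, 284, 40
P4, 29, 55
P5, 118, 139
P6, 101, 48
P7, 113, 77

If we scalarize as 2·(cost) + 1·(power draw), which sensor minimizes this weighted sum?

P1: 2·19 + 1·194 = 232
P2: 2·279 + 1·178 = 736
P3: 2·284 + 1·40 = 608
P4: 2·29 + 1·55 = 113
P5: 2·118 + 1·139 = 375
P6: 2·101 + 1·48 = 250
P7: 2·113 + 1·77 = 303
Lowest: P4 at 113.

P4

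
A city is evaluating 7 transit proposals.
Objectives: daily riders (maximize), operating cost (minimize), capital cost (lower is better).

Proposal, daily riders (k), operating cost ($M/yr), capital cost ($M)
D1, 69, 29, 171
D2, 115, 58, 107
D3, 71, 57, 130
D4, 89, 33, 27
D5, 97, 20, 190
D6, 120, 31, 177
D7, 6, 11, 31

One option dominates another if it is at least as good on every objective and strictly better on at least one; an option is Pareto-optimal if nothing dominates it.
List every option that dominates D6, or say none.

D1: worse on daily riders (69 vs 120).
D2: worse on daily riders (115 vs 120).
D3: worse on daily riders (71 vs 120).
D4: worse on daily riders (89 vs 120).
D5: worse on daily riders (97 vs 120).
D7: worse on daily riders (6 vs 120).
No option dominates D6.

none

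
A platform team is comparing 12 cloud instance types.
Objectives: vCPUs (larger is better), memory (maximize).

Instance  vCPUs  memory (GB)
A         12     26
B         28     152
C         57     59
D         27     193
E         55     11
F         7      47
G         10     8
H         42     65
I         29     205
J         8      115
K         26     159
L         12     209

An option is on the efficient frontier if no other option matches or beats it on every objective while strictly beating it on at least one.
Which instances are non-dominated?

C, H, I, L

A: dominated by B (vCPUs 28≥12, memory 152≥26).
B: dominated by I (vCPUs 29≥28, memory 205≥152).
C: not dominated (best vCPUs).
D: dominated by I (vCPUs 29≥27, memory 205≥193).
E: dominated by C (vCPUs 57≥55, memory 59≥11).
F: dominated by B (vCPUs 28≥7, memory 152≥47).
G: dominated by A (vCPUs 12≥10, memory 26≥8).
H: not dominated.
I: not dominated.
J: dominated by B (vCPUs 28≥8, memory 152≥115).
K: dominated by D (vCPUs 27≥26, memory 193≥159).
L: not dominated (best memory).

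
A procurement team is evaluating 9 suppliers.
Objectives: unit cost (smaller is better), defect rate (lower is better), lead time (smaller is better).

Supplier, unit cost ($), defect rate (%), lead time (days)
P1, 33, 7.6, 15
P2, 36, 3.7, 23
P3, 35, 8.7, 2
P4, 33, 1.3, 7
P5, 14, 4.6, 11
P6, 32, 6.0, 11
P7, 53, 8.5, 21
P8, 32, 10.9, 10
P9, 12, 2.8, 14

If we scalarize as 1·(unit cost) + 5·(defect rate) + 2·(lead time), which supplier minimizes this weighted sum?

P1: 1·33 + 5·7.6 + 2·15 = 101.0
P2: 1·36 + 5·3.7 + 2·23 = 100.5
P3: 1·35 + 5·8.7 + 2·2 = 82.5
P4: 1·33 + 5·1.3 + 2·7 = 53.5
P5: 1·14 + 5·4.6 + 2·11 = 59.0
P6: 1·32 + 5·6.0 + 2·11 = 84.0
P7: 1·53 + 5·8.5 + 2·21 = 137.5
P8: 1·32 + 5·10.9 + 2·10 = 106.5
P9: 1·12 + 5·2.8 + 2·14 = 54.0
Lowest: P4 at 53.5.

P4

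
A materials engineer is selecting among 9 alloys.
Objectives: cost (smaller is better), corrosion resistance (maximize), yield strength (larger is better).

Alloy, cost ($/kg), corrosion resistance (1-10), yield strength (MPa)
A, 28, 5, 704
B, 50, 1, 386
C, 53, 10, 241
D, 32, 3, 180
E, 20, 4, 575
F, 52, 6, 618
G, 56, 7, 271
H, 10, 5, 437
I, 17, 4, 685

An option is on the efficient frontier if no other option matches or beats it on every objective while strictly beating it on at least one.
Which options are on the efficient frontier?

A, C, F, G, H, I

A: not dominated (best yield strength).
B: dominated by A (cost 28≤50, corrosion resistance 5≥1, yield strength 704≥386).
C: not dominated (best corrosion resistance).
D: dominated by A (cost 28≤32, corrosion resistance 5≥3, yield strength 704≥180).
E: dominated by I (cost 17≤20, corrosion resistance 4≥4, yield strength 685≥575).
F: not dominated.
G: not dominated.
H: not dominated (best cost).
I: not dominated.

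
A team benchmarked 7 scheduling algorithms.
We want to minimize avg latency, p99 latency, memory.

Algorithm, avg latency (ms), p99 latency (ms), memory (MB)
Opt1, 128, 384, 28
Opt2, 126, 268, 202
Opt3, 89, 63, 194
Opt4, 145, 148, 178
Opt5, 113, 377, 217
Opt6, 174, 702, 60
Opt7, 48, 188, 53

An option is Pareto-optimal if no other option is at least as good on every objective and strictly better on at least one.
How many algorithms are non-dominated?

Opt1: not dominated (best memory).
Opt2: dominated by Opt3 (avg latency 89≤126, p99 latency 63≤268, memory 194≤202).
Opt3: not dominated (best p99 latency).
Opt4: not dominated.
Opt5: dominated by Opt3 (avg latency 89≤113, p99 latency 63≤377, memory 194≤217).
Opt6: dominated by Opt1 (avg latency 128≤174, p99 latency 384≤702, memory 28≤60).
Opt7: not dominated (best avg latency).
Pareto-optimal: Opt1, Opt3, Opt4, Opt7 → 4.

4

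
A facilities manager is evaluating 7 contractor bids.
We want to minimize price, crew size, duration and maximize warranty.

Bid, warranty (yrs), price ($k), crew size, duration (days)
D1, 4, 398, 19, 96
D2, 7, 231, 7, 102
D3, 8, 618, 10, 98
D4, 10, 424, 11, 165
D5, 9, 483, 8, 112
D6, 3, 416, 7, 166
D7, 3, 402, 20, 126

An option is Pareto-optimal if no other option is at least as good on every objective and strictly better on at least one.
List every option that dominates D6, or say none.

D2

D2: warranty 7≥3, price 231≤416, crew size 7≤7, duration 102≤166 — dominates D6.
Others (D1, D3, D4, D5, D7) are each worse than D6 on at least one objective.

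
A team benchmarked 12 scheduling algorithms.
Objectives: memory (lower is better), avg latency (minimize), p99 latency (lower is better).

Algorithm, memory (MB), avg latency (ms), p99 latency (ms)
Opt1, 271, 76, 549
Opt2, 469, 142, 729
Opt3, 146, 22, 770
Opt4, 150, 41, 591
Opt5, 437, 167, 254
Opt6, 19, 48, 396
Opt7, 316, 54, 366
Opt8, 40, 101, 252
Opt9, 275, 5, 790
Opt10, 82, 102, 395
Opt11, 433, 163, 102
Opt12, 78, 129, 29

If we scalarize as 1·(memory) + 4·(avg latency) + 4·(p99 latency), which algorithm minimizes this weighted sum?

Opt1: 1·271 + 4·76 + 4·549 = 2771
Opt2: 1·469 + 4·142 + 4·729 = 3953
Opt3: 1·146 + 4·22 + 4·770 = 3314
Opt4: 1·150 + 4·41 + 4·591 = 2678
Opt5: 1·437 + 4·167 + 4·254 = 2121
Opt6: 1·19 + 4·48 + 4·396 = 1795
Opt7: 1·316 + 4·54 + 4·366 = 1996
Opt8: 1·40 + 4·101 + 4·252 = 1452
Opt9: 1·275 + 4·5 + 4·790 = 3455
Opt10: 1·82 + 4·102 + 4·395 = 2070
Opt11: 1·433 + 4·163 + 4·102 = 1493
Opt12: 1·78 + 4·129 + 4·29 = 710
Lowest: Opt12 at 710.

Opt12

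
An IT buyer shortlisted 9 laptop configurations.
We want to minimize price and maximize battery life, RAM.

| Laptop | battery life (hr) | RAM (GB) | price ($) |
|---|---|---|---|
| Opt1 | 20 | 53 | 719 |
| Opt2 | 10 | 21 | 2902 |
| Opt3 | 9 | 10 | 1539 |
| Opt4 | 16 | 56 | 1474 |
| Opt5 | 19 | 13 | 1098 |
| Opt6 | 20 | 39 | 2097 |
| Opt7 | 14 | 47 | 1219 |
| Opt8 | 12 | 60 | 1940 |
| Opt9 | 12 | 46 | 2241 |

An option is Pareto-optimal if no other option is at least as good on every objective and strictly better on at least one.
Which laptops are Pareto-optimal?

Opt1, Opt4, Opt8

Opt1: not dominated (best price).
Opt2: dominated by Opt1 (battery life 20≥10, RAM 53≥21, price 719≤2902).
Opt3: dominated by Opt1 (battery life 20≥9, RAM 53≥10, price 719≤1539).
Opt4: not dominated.
Opt5: dominated by Opt1 (battery life 20≥19, RAM 53≥13, price 719≤1098).
Opt6: dominated by Opt1 (battery life 20≥20, RAM 53≥39, price 719≤2097).
Opt7: dominated by Opt1 (battery life 20≥14, RAM 53≥47, price 719≤1219).
Opt8: not dominated (best RAM).
Opt9: dominated by Opt1 (battery life 20≥12, RAM 53≥46, price 719≤2241).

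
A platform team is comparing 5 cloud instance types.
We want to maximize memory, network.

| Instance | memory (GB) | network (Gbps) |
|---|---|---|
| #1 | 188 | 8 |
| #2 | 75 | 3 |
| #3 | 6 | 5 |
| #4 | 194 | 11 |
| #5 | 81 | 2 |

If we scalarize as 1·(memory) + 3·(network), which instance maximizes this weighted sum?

#4

#1: 1·188 + 3·8 = 212
#2: 1·75 + 3·3 = 84
#3: 1·6 + 3·5 = 21
#4: 1·194 + 3·11 = 227
#5: 1·81 + 3·2 = 87
Highest: #4 at 227.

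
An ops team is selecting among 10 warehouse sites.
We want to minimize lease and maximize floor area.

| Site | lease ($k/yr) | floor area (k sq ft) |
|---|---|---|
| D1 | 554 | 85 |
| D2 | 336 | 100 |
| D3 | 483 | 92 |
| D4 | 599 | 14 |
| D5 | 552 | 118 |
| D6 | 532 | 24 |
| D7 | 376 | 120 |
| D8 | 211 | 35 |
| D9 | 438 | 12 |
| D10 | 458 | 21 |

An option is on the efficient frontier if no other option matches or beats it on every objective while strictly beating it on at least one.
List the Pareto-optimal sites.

D1: dominated by D2 (lease 336≤554, floor area 100≥85).
D2: not dominated.
D3: dominated by D2 (lease 336≤483, floor area 100≥92).
D4: dominated by D1 (lease 554≤599, floor area 85≥14).
D5: dominated by D7 (lease 376≤552, floor area 120≥118).
D6: dominated by D2 (lease 336≤532, floor area 100≥24).
D7: not dominated (best floor area).
D8: not dominated (best lease).
D9: dominated by D2 (lease 336≤438, floor area 100≥12).
D10: dominated by D2 (lease 336≤458, floor area 100≥21).

D2, D7, D8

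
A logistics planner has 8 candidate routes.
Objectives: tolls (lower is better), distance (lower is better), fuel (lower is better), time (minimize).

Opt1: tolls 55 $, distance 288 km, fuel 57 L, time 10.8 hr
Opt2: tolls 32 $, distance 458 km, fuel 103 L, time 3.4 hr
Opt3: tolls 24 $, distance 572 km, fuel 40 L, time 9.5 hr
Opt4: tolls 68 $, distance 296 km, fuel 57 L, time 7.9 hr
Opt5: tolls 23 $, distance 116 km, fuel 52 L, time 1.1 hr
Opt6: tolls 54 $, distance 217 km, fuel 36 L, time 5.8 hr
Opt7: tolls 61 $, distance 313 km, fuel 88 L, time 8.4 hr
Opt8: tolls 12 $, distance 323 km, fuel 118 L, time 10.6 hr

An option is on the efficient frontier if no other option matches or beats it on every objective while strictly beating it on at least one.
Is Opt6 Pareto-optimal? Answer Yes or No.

Opt1: worse on tolls (55 vs 54).
Opt2: worse on distance (458 vs 217).
Opt3: worse on distance (572 vs 217).
Opt4: worse on tolls (68 vs 54).
Opt5: worse on fuel (52 vs 36).
Opt7: worse on tolls (61 vs 54).
Opt8: worse on distance (323 vs 217).
No option is at least as good as Opt6 on every objective and strictly better on one.

Yes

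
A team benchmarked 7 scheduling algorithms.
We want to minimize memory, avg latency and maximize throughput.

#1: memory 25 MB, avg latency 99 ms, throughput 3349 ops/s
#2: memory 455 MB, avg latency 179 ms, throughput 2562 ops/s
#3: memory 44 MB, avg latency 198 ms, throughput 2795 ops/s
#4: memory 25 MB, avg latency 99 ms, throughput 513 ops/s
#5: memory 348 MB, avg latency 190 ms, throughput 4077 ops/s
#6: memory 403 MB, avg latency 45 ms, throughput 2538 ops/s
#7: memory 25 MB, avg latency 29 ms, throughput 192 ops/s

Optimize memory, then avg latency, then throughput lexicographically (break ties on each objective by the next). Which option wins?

First minimize memory: best is 25, kept {#1, #4, #7}.
Then minimize avg latency: best is 29, kept {#7}.

#7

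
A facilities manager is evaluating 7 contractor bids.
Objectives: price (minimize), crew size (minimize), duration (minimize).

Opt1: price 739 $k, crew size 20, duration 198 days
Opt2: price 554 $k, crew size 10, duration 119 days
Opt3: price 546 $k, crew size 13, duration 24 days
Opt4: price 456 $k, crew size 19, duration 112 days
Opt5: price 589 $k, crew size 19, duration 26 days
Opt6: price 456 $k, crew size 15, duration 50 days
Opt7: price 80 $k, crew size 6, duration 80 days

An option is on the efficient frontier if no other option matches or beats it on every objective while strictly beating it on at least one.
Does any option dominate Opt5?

Opt3 vs Opt5: price 546≤589, crew size 13≤19, duration 24≤26 — Opt3 is at least as good on every objective and strictly better on at least one, so Opt3 dominates Opt5.

Yes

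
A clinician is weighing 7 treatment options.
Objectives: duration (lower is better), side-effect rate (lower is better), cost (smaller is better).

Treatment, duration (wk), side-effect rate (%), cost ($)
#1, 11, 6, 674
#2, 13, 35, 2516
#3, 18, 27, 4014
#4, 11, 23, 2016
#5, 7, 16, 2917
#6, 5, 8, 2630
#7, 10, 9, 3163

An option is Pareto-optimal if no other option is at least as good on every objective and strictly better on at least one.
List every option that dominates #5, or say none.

#6

#6: duration 5≤7, side-effect rate 8≤16, cost 2630≤2917 — dominates #5.
Others (#1, #2, #3, #4, #7) are each worse than #5 on at least one objective.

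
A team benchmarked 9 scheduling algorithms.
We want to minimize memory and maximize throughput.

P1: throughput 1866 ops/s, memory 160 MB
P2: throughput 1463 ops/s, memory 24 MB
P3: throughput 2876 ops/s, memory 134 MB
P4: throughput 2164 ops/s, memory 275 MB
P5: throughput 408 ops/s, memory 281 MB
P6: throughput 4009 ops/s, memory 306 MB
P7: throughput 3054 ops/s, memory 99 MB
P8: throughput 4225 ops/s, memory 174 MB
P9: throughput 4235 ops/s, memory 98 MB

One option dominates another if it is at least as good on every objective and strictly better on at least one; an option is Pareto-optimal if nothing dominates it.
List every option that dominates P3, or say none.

P7: throughput 3054≥2876, memory 99≤134 — dominates P3.
P9: throughput 4235≥2876, memory 98≤134 — dominates P3.
Others (P1, P2, P4, P5, P6, P8) are each worse than P3 on at least one objective.

P7, P9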